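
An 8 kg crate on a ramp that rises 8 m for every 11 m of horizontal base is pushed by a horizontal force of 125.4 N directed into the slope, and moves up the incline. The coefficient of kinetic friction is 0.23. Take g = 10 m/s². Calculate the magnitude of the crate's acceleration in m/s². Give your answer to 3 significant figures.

The horizontal push has components F cos 36.03° = 125.4 × 0.8087 = 101.411 N up the incline and F sin 36.03° = 125.4 × 0.5882 = 73.760 N pressing into the surface.
The normal force is therefore N = mg cos 36.03° + F sin 36.03° = 64.696 + 73.760 = 138.456 N, and kinetic friction down the slope is μN = 0.23 × 138.456 = 31.845 N.
Along the incline: F cos 36.03° − mg sin 36.03° − μN = ma, so 101.411 − 47.056 − 31.845 = 8 a, giving a = 2.8138 m/s².

2.81 m/s²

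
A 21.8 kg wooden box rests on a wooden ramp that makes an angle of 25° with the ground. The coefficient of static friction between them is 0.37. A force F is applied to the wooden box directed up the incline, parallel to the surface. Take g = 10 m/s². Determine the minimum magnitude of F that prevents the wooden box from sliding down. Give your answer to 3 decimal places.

19.028 N

The normal force is N = mg cos 25° = 197.575 N. With F at its minimum the wooden box is on the verge of sliding down, so static friction is at its maximum μ_s N = 0.37 × 197.575 = 73.103 N and acts up the slope.
Equilibrium along the incline: F + μ_s N = mg sin 25°, so F = 92.131 − 73.103 = 19.028 N.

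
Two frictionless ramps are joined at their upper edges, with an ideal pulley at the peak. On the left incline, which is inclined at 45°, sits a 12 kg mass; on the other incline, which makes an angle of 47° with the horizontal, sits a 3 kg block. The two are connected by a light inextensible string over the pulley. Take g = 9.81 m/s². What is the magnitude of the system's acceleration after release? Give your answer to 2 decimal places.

Resolve each weight along its own incline: the 12 kg mass has component 12 × 9.81 × sin 45° = 83.241 N down its slope, and the 3 kg mass has 3 × 9.81 × sin 47° = 21.524 N down its slope.
The 12 kg side's 83.241 N exceeds the other side's 21.524 N, so that mass slides down and the 3 kg mass slides up. Taking that direction as positive, Newton's second law for the whole system gives 83.241 − 21.524 = (12 + 3) a, so a = 61.717 / 15 = 4.1145 m/s².

4.11 m/s²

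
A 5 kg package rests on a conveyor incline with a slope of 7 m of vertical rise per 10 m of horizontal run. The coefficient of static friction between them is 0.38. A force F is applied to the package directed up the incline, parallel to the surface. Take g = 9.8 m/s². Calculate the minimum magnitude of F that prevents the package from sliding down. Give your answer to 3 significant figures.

12.8 N

The normal force is N = mg cos 34.99° = 40.142 N. With F at its minimum the package is on the verge of sliding down, so static friction is at its maximum μ_s N = 0.38 × 40.142 = 15.254 N and acts up the slope.
Equilibrium along the incline: F + μ_s N = mg sin 34.99°, so F = 28.100 − 15.254 = 12.846 N.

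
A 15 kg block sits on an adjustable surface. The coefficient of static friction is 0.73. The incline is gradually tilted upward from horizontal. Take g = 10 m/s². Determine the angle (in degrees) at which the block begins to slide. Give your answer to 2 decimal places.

36.13°

At the threshold of sliding, static friction is at its maximum μ_s N and exactly balances the weight component along the incline: mg sin θ = μ_s mg cos θ.
Hence tan θ = μ_s = 0.73, so θ = arctan(0.73) = 36.1294°.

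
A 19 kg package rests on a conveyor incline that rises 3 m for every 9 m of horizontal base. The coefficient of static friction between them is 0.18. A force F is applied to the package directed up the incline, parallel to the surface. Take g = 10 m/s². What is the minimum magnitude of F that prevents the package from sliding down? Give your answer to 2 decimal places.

The normal force is N = mg cos 18.43° = 180.250 N. With F at its minimum the package is on the verge of sliding down, so static friction is at its maximum μ_s N = 0.18 × 180.250 = 32.445 N and acts up the slope.
Equilibrium along the incline: F + μ_s N = mg sin 18.43°, so F = 60.083 − 32.445 = 27.638 N.

27.64 N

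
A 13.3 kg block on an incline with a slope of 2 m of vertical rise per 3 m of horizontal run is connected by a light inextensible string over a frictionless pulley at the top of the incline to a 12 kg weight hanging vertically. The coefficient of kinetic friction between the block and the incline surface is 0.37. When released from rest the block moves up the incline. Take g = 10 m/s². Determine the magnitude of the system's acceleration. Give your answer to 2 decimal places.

For the block on the incline: the weight component along the slope is m₁g sin 33.69° = 13.3 × 10 × 0.5547 = 73.775 N and the normal force is N = m₁g cos 33.69° = 110.663 N.
Kinetic friction opposes the block's motion up the incline: f = μN = 0.37 × 110.663 = 40.945 N acting down the slope.
Newton's second law for the block (up-slope positive): T − 73.775 − 40.945 = 13.3 a. For the hanging weight (downward positive): 12 × 10 − T = 12 a.
Adding the two equations eliminates T: 5.280 = 25.3 a, so a = 0.2087 m/s².

0.21 m/s²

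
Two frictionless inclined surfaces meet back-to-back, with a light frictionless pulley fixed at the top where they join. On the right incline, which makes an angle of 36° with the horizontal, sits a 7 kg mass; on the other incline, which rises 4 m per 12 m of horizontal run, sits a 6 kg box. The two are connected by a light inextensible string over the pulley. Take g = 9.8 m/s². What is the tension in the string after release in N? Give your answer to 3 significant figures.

28.6 N

Resolve each weight along its own incline: the 7 kg mass has component 7 × 9.8 × sin 36° = 40.322 N down its slope, and the 6 kg mass has 6 × 9.8 × sin 18.43° = 18.594 N down its slope.
The 7 kg side's 40.322 N exceeds the other side's 18.594 N, so that mass slides down and the 6 kg mass slides up. Taking that direction as positive, Newton's second law for the whole system gives 40.322 − 18.594 = (7 + 6) a, so a = 21.728 / 13 = 1.6714 m/s².
For the 6 kg mass (up-slope positive): T − 18.594 = 6 × 1.6714, so T = 28.622 N.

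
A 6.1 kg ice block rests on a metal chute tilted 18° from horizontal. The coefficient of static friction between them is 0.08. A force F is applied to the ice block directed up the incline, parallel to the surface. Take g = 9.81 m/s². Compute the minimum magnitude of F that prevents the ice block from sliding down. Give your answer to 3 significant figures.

13.9 N

The normal force is N = mg cos 18° = 56.912 N. With F at its minimum the ice block is on the verge of sliding down, so static friction is at its maximum μ_s N = 0.08 × 56.912 = 4.553 N and acts up the slope.
Equilibrium along the incline: F + μ_s N = mg sin 18°, so F = 18.492 − 4.553 = 13.939 N.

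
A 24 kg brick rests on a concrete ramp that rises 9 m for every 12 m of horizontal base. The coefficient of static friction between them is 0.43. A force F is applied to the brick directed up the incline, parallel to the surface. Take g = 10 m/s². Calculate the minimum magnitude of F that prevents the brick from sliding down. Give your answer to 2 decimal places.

The normal force is N = mg cos 36.87° = 192.000 N. With F at its minimum the brick is on the verge of sliding down, so static friction is at its maximum μ_s N = 0.43 × 192.000 = 82.560 N and acts up the slope.
Equilibrium along the incline: F + μ_s N = mg sin 36.87°, so F = 144.000 − 82.560 = 61.440 N.

61.44 N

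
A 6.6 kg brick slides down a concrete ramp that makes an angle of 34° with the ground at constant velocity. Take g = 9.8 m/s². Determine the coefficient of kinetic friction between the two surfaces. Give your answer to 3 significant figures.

At constant velocity the net force along the incline is zero: mg sin 34° = μ mg cos 34°.
So μ = tan 34° = 0.5592 / 0.8290 = 0.6745.

0.675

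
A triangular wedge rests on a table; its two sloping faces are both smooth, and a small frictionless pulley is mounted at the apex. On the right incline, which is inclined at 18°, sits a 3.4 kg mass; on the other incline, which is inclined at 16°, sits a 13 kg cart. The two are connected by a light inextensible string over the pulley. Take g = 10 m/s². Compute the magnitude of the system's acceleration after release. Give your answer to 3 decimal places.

Resolve each weight along its own incline: the 3.4 kg mass has component 3.4 × 10 × sin 18° = 10.507 N down its slope, and the 13 kg mass has 13 × 10 × sin 16° = 35.833 N down its slope.
The 13 kg side's 35.833 N exceeds the other side's 10.507 N, so that mass slides down and the 3.4 kg mass slides up. Taking that direction as positive, Newton's second law for the whole system gives 35.833 − 10.507 = (3.4 + 13) a, so a = 25.326 / 16.4 = 1.5443 m/s².

1.544 m/s²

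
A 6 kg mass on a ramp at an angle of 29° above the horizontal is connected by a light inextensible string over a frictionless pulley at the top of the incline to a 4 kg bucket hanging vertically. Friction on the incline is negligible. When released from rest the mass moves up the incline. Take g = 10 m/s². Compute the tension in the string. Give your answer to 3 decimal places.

35.635 N

For the mass on the incline: the weight component along the slope is m₁g sin 29° = 6 × 10 × 0.4848 = 29.088 N and the normal force is N = m₁g cos 29° = 52.477 N.
Newton's second law for the mass (up-slope positive): T − 29.088 = 6 a. For the hanging bucket (downward positive): 4 × 10 − T = 4 a.
Adding the two equations eliminates T: 10.912 = 10 a, so a = 1.0912 m/s².
Then from the hanging bucket's equation, T = 4 × (10 − 1.0912) = 35.635 N.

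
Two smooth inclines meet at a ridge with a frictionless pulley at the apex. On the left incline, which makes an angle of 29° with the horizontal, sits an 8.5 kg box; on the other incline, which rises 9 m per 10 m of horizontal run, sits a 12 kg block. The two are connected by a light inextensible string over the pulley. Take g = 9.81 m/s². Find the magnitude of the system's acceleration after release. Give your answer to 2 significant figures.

Resolve each weight along its own incline: the 8.5 kg mass has component 8.5 × 9.81 × sin 29° = 40.426 N down its slope, and the 12 kg mass has 12 × 9.81 × sin 41.99° = 78.751 N down its slope.
The 12 kg side's 78.751 N exceeds the other side's 40.426 N, so that mass slides down and the 8.5 kg mass slides up. Taking that direction as positive, Newton's second law for the whole system gives 78.751 − 40.426 = (8.5 + 12) a, so a = 38.325 / 20.5 = 1.8695 m/s².

1.9 m/s²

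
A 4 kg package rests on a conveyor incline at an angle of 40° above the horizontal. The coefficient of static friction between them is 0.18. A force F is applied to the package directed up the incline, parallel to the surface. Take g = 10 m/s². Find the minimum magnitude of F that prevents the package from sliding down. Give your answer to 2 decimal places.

20.20 N

The normal force is N = mg cos 40° = 30.642 N. With F at its minimum the package is on the verge of sliding down, so static friction is at its maximum μ_s N = 0.18 × 30.642 = 5.516 N and acts up the slope.
Equilibrium along the incline: F + μ_s N = mg sin 40°, so F = 25.712 − 5.516 = 20.196 N.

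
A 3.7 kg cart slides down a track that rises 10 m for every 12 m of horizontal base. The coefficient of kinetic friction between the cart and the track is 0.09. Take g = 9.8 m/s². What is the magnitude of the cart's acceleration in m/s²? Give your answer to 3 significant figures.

Resolving the weight along the incline: the component pulling the cart down the slope is mg sin 39.81° = 3.7 × 9.8 × 0.6402 = 23.214 N, and the normal force is N = mg cos 39.81° = 3.7 × 9.8 × 0.7682 = 27.855 N.
Kinetic friction acts up the slope with magnitude f = μN = 0.09 × 27.855 = 2.507 N.
Net force along the incline is 23.214 − 2.507 = 20.707 N, so a = 20.707 / 3.7 = 5.5965 m/s².

5.60 m/s²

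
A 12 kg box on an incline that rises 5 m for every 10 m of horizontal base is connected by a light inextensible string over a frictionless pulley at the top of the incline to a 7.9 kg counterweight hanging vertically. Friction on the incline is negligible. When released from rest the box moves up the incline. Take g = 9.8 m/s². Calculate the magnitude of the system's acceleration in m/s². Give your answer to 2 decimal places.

1.25 m/s²

For the box on the incline: the weight component along the slope is m₁g sin 26.57° = 12 × 9.8 × 0.4472 = 52.591 N and the normal force is N = m₁g cos 26.57° = 105.185 N.
Newton's second law for the box (up-slope positive): T − 52.591 = 12 a. For the hanging counterweight (downward positive): 7.9 × 9.8 − T = 7.9 a.
Adding the two equations eliminates T: 24.829 = 19.9 a, so a = 1.2477 m/s².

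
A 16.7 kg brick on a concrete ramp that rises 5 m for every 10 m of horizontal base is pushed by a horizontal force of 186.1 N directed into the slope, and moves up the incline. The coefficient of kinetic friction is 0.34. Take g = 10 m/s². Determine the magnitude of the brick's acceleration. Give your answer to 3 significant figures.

The horizontal push has components F cos 26.57° = 186.1 × 0.8944 = 166.448 N up the incline and F sin 26.57° = 186.1 × 0.4472 = 83.224 N pressing into the surface.
The normal force is therefore N = mg cos 26.57° + F sin 26.57° = 149.365 + 83.224 = 232.589 N, and kinetic friction down the slope is μN = 0.34 × 232.589 = 79.080 N.
Along the incline: F cos 26.57° − mg sin 26.57° − μN = ma, so 166.448 − 74.682 − 79.080 = 16.7 a, giving a = 0.7596 m/s².

0.760 m/s²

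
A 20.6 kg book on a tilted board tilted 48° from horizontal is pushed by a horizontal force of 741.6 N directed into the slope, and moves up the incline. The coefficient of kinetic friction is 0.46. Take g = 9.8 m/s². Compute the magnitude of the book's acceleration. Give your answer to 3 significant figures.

The horizontal push has components F cos 48° = 741.6 × 0.6691 = 496.205 N up the incline and F sin 48° = 741.6 × 0.7431 = 551.083 N pressing into the surface.
The normal force is therefore N = mg cos 48° + F sin 48° = 135.078 + 551.083 = 686.161 N, and kinetic friction down the slope is μN = 0.46 × 686.161 = 315.634 N.
Along the incline: F cos 48° − mg sin 48° − μN = ma, so 496.205 − 150.017 − 315.634 = 20.6 a, giving a = 1.4832 m/s².

1.48 m/s²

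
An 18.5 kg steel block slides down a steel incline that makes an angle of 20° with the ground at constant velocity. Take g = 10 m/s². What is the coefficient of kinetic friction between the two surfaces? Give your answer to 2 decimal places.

0.36

At constant velocity the net force along the incline is zero: mg sin 20° = μ mg cos 20°.
So μ = tan 20° = 0.3420 / 0.9397 = 0.3639.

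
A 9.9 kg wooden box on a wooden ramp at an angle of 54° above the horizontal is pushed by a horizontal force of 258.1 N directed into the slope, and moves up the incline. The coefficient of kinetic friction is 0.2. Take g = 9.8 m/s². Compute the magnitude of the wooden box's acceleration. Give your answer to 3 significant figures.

The horizontal push has components F cos 54° = 258.1 × 0.5878 = 151.711 N up the incline and F sin 54° = 258.1 × 0.8090 = 208.803 N pressing into the surface.
The normal force is therefore N = mg cos 54° + F sin 54° = 57.028 + 208.803 = 265.831 N, and kinetic friction down the slope is μN = 0.2 × 265.831 = 53.166 N.
Along the incline: F cos 54° − mg sin 54° − μN = ma, so 151.711 − 78.489 − 53.166 = 9.9 a, giving a = 2.0259 m/s².

2.03 m/s²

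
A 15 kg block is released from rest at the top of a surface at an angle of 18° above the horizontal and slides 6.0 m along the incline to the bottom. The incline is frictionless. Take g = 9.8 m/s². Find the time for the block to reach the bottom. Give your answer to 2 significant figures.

The weight component along the incline is mg sin 18° = 45.425 N and the normal force is N = mg cos 18° = 139.805 N.
With no friction, a = g sin 18° = 3.0284 m/s².
Starting from rest, L = ½at², so t = √(2L/a) = √(2 × 6.0 / 3.0284) = 1.9906 s.

2.0 s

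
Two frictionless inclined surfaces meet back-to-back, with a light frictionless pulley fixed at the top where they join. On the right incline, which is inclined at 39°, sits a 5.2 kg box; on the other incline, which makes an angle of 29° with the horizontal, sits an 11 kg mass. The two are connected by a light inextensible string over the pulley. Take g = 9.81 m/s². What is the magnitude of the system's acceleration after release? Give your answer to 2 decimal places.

1.25 m/s²

Resolve each weight along its own incline: the 5.2 kg mass has component 5.2 × 9.81 × sin 39° = 32.103 N down its slope, and the 11 kg mass has 11 × 9.81 × sin 29° = 52.316 N down its slope.
The 11 kg side's 52.316 N exceeds the other side's 32.103 N, so that mass slides down and the 5.2 kg mass slides up. Taking that direction as positive, Newton's second law for the whole system gives 52.316 − 32.103 = (5.2 + 11) a, so a = 20.213 / 16.2 = 1.2477 m/s².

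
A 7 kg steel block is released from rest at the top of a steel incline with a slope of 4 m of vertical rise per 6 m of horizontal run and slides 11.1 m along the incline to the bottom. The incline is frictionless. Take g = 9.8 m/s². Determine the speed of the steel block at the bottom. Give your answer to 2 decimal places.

The weight component along the incline is mg sin 33.69° = 38.052 N and the normal force is N = mg cos 33.69° = 57.079 N.
With no friction, a = g sin 33.69° = 5.4361 m/s².
Starting from rest over a distance of 11.1 m, v² = 2aL = 2 × 5.4361 × 11.1 = 120.6814, so v = 10.9855 m/s.

10.99 m/s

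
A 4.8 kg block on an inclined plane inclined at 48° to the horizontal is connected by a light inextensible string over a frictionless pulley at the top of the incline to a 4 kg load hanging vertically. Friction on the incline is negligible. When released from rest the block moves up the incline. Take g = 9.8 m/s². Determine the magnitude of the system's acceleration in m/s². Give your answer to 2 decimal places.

0.48 m/s²

For the block on the incline: the weight component along the slope is m₁g sin 48° = 4.8 × 9.8 × 0.7431 = 34.955 N and the normal force is N = m₁g cos 48° = 31.476 N.
Newton's second law for the block (up-slope positive): T − 34.955 = 4.8 a. For the hanging load (downward positive): 4 × 9.8 − T = 4 a.
Adding the two equations eliminates T: 4.245 = 8.8 a, so a = 0.4824 m/s².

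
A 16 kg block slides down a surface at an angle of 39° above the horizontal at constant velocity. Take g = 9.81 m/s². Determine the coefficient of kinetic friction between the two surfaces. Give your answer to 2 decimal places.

At constant velocity the net force along the incline is zero: mg sin 39° = μ mg cos 39°.
So μ = tan 39° = 0.6293 / 0.7771 = 0.8098.

0.81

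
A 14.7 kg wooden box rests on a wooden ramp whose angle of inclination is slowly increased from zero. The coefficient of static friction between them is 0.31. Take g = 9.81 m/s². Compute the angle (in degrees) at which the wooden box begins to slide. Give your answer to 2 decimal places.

At the threshold of sliding, static friction is at its maximum μ_s N and exactly balances the weight component along the incline: mg sin θ = μ_s mg cos θ.
Hence tan θ = μ_s = 0.31, so θ = arctan(0.31) = 17.2234°.

17.22°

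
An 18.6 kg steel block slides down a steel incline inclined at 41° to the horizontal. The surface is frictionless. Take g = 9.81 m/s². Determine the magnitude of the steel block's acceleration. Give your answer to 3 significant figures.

6.44 m/s²

Resolving the weight along the incline: the component pulling the steel block down the slope is mg sin 41° = 18.6 × 9.81 × 0.6561 = 119.716 N, and the normal force is N = mg cos 41° = 18.6 × 9.81 × 0.7547 = 137.707 N.
With no friction the net force along the incline is 119.716 N, so a = g sin 41° = 119.716 / 18.6 = 6.4363 m/s².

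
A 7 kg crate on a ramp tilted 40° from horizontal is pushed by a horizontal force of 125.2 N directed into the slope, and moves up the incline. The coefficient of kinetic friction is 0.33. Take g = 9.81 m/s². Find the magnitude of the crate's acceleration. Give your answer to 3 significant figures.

The horizontal push has components F cos 40° = 125.2 × 0.7660 = 95.903 N up the incline and F sin 40° = 125.2 × 0.6428 = 80.479 N pressing into the surface.
The normal force is therefore N = mg cos 40° + F sin 40° = 52.601 + 80.479 = 133.080 N, and kinetic friction down the slope is μN = 0.33 × 133.080 = 43.916 N.
Along the incline: F cos 40° − mg sin 40° − μN = ma, so 95.903 − 44.141 − 43.916 = 7 a, giving a = 1.1209 m/s².

1.12 m/s²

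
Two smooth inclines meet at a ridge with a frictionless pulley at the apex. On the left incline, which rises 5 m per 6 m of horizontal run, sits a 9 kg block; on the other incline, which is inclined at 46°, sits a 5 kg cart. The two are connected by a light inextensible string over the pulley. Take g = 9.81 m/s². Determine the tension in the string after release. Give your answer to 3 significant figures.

42.9 N

Resolve each weight along its own incline: the 9 kg mass has component 9 × 9.81 × sin 39.81° = 56.522 N down its slope, and the 5 kg mass has 5 × 9.81 × sin 46° = 35.284 N down its slope.
The 9 kg side's 56.522 N exceeds the other side's 35.284 N, so that mass slides down and the 5 kg mass slides up. Taking that direction as positive, Newton's second law for the whole system gives 56.522 − 35.284 = (9 + 5) a, so a = 21.238 / 14 = 1.5170 m/s².
For the 5 kg mass (up-slope positive): T − 35.284 = 5 × 1.5170, so T = 42.869 N.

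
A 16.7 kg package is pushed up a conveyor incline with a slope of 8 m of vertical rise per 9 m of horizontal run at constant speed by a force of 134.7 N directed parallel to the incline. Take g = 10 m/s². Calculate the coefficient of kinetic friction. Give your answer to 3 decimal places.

0.190

At constant speed ΣF = 0 along the incline. The applied 134.7 N acts up the slope; the weight component mg sin 41.63° = 110.949 N and kinetic friction μN both act down the slope.
So 134.7 = 110.949 + μ × 124.817, giving μ = (134.7 − 110.949) / 124.817 = 0.1903.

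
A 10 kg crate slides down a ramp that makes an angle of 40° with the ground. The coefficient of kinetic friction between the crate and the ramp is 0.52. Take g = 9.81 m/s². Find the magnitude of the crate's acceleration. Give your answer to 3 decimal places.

2.398 m/s²

Resolving the weight along the incline: the component pulling the crate down the slope is mg sin 40° = 10 × 9.81 × 0.6428 = 63.059 N, and the normal force is N = mg cos 40° = 10 × 9.81 × 0.7660 = 75.145 N.
Kinetic friction acts up the slope with magnitude f = μN = 0.52 × 75.145 = 39.075 N.
Net force along the incline is 63.059 − 39.075 = 23.984 N, so a = 23.984 / 10 = 2.3984 m/s².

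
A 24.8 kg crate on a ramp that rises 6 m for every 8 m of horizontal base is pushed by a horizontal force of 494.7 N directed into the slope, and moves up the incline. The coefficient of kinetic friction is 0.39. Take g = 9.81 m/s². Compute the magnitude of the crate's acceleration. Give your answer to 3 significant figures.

The horizontal push has components F cos 36.87° = 494.7 × 0.8000 = 395.760 N up the incline and F sin 36.87° = 494.7 × 0.6000 = 296.820 N pressing into the surface.
The normal force is therefore N = mg cos 36.87° + F sin 36.87° = 194.630 + 296.820 = 491.450 N, and kinetic friction down the slope is μN = 0.39 × 491.450 = 191.666 N.
Along the incline: F cos 36.87° − mg sin 36.87° − μN = ma, so 395.760 − 145.973 − 191.666 = 24.8 a, giving a = 2.3436 m/s².

2.34 m/s²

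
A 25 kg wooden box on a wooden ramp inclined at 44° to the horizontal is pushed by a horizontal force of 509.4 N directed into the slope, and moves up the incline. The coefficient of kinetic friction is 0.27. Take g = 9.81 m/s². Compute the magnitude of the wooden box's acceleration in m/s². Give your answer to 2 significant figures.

The horizontal push has components F cos 44° = 509.4 × 0.7193 = 366.411 N up the incline and F sin 44° = 509.4 × 0.6947 = 353.880 N pressing into the surface.
The normal force is therefore N = mg cos 44° + F sin 44° = 176.408 + 353.880 = 530.288 N, and kinetic friction down the slope is μN = 0.27 × 530.288 = 143.178 N.
Along the incline: F cos 44° − mg sin 44° − μN = ma, so 366.411 − 170.375 − 143.178 = 25 a, giving a = 2.1143 m/s².

2.1 m/s²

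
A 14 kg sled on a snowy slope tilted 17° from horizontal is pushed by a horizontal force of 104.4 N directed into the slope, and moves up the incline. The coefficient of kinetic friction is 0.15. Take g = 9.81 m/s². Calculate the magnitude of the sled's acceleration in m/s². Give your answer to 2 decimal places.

2.53 m/s²

The horizontal push has components F cos 17° = 104.4 × 0.9563 = 99.838 N up the incline and F sin 17° = 104.4 × 0.2924 = 30.527 N pressing into the surface.
The normal force is therefore N = mg cos 17° + F sin 17° = 131.338 + 30.527 = 161.865 N, and kinetic friction down the slope is μN = 0.15 × 161.865 = 24.280 N.
Along the incline: F cos 17° − mg sin 17° − μN = ma, so 99.838 − 40.158 − 24.280 = 14 a, giving a = 2.5286 m/s².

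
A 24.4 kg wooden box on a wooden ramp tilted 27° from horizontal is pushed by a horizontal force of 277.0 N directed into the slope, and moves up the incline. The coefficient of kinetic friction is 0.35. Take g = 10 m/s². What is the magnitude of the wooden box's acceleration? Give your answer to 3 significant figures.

0.653 m/s²

The horizontal push has components F cos 27° = 277.0 × 0.8910 = 246.807 N up the incline and F sin 27° = 277.0 × 0.4540 = 125.758 N pressing into the surface.
The normal force is therefore N = mg cos 27° + F sin 27° = 217.404 + 125.758 = 343.162 N, and kinetic friction down the slope is μN = 0.35 × 343.162 = 120.107 N.
Along the incline: F cos 27° − mg sin 27° − μN = ma, so 246.807 − 110.776 − 120.107 = 24.4 a, giving a = 0.6526 m/s².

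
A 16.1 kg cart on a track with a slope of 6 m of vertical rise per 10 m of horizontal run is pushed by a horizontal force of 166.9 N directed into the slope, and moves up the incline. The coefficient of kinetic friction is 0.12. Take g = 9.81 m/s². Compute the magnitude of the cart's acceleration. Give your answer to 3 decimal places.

The horizontal push has components F cos 30.96° = 166.9 × 0.8575 = 143.117 N up the incline and F sin 30.96° = 166.9 × 0.5145 = 85.870 N pressing into the surface.
The normal force is therefore N = mg cos 30.96° + F sin 30.96° = 135.434 + 85.870 = 221.304 N, and kinetic friction down the slope is μN = 0.12 × 221.304 = 26.556 N.
Along the incline: F cos 30.96° − mg sin 30.96° − μN = ma, so 143.117 − 81.261 − 26.556 = 16.1 a, giving a = 2.1925 m/s².

2.193 m/s²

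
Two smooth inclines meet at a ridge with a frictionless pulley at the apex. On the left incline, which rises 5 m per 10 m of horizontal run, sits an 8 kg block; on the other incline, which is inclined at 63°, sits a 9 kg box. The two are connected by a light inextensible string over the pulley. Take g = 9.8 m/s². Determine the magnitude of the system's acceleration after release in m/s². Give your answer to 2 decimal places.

Resolve each weight along its own incline: the 8 kg mass has component 8 × 9.8 × sin 26.57° = 35.062 N down its slope, and the 9 kg mass has 9 × 9.8 × sin 63° = 78.587 N down its slope.
The 9 kg side's 78.587 N exceeds the other side's 35.062 N, so that mass slides down and the 8 kg mass slides up. Taking that direction as positive, Newton's second law for the whole system gives 78.587 − 35.062 = (8 + 9) a, so a = 43.525 / 17 = 2.5603 m/s².

2.56 m/s²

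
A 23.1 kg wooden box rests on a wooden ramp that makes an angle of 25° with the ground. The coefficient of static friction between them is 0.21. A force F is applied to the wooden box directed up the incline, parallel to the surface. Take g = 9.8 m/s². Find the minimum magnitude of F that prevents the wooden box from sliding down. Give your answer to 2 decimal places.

The normal force is N = mg cos 25° = 205.170 N. With F at its minimum the wooden box is on the verge of sliding down, so static friction is at its maximum μ_s N = 0.21 × 205.170 = 43.086 N and acts up the slope.
Equilibrium along the incline: F + μ_s N = mg sin 25°, so F = 95.672 − 43.086 = 52.586 N.

52.59 N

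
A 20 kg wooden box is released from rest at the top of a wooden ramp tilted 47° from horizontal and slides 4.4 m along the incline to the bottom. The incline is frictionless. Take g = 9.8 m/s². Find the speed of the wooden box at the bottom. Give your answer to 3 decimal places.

7.942 m/s

The weight component along the incline is mg sin 47° = 143.345 N and the normal force is N = mg cos 47° = 133.672 N.
With no friction, a = g sin 47° = 7.1673 m/s².
Starting from rest over a distance of 4.4 m, v² = 2aL = 2 × 7.1673 × 4.4 = 63.0722, so v = 7.9418 m/s.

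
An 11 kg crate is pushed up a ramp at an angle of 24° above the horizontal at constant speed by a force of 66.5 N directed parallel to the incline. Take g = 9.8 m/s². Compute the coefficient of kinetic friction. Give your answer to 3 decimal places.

At constant speed ΣF = 0 along the incline. The applied 66.5 N acts up the slope; the weight component mg sin 24° = 43.846 N and kinetic friction μN both act down the slope.
So 66.5 = 43.846 + μ × 98.480, giving μ = (66.5 − 43.846) / 98.480 = 0.2300.

0.230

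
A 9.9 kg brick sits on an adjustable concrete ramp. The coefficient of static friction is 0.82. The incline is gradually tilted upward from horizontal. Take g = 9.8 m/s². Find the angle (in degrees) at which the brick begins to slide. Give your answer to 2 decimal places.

At the threshold of sliding, static friction is at its maximum μ_s N and exactly balances the weight component along the incline: mg sin θ = μ_s mg cos θ.
Hence tan θ = μ_s = 0.82, so θ = arctan(0.82) = 39.3518°.

39.35°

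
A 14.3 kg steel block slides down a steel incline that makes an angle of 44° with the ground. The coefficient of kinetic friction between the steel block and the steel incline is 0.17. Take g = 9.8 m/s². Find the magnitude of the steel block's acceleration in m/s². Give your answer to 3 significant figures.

5.61 m/s²

Resolving the weight along the incline: the component pulling the steel block down the slope is mg sin 44° = 14.3 × 9.8 × 0.6947 = 97.355 N, and the normal force is N = mg cos 44° = 14.3 × 9.8 × 0.7193 = 100.803 N.
Kinetic friction acts up the slope with magnitude f = μN = 0.17 × 100.803 = 17.137 N.
Net force along the incline is 97.355 − 17.137 = 80.218 N, so a = 80.218 / 14.3 = 5.6097 m/s².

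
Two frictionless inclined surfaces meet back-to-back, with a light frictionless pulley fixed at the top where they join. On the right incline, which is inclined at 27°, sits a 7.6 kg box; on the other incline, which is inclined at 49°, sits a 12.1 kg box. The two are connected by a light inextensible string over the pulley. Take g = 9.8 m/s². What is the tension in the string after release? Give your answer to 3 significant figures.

Resolve each weight along its own incline: the 7.6 kg mass has component 7.6 × 9.8 × sin 27° = 33.813 N down its slope, and the 12.1 kg mass has 12.1 × 9.8 × sin 49° = 89.493 N down its slope.
The 12.1 kg side's 89.493 N exceeds the other side's 33.813 N, so that mass slides down and the 7.6 kg mass slides up. Taking that direction as positive, Newton's second law for the whole system gives 89.493 − 33.813 = (7.6 + 12.1) a, so a = 55.680 / 19.7 = 2.8264 m/s².
For the 7.6 kg mass (up-slope positive): T − 33.813 = 7.6 × 2.8264, so T = 55.294 N.

55.3 N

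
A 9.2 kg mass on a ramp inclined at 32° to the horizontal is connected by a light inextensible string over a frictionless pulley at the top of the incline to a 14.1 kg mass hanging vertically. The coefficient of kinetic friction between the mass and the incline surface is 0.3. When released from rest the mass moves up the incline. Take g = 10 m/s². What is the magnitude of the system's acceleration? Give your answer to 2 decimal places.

For the mass on the incline: the weight component along the slope is m₁g sin 32° = 9.2 × 10 × 0.5299 = 48.751 N and the normal force is N = m₁g cos 32° = 78.020 N.
Kinetic friction opposes the mass's motion up the incline: f = μN = 0.3 × 78.020 = 23.406 N acting down the slope.
Newton's second law for the mass (up-slope positive): T − 48.751 − 23.406 = 9.2 a. For the hanging mass (downward positive): 14.1 × 10 − T = 14.1 a.
Adding the two equations eliminates T: 68.843 = 23.3 a, so a = 2.9546 m/s².

2.95 m/s²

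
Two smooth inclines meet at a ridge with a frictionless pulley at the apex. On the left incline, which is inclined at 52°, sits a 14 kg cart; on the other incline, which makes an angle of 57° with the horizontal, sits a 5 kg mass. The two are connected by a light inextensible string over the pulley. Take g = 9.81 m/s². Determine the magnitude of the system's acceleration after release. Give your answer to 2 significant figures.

Resolve each weight along its own incline: the 14 kg mass has component 14 × 9.81 × sin 52° = 108.225 N down its slope, and the 5 kg mass has 5 × 9.81 × sin 57° = 41.137 N down its slope.
The 14 kg side's 108.225 N exceeds the other side's 41.137 N, so that mass slides down and the 5 kg mass slides up. Taking that direction as positive, Newton's second law for the whole system gives 108.225 − 41.137 = (14 + 5) a, so a = 67.088 / 19 = 3.5309 m/s².

3.5 m/s²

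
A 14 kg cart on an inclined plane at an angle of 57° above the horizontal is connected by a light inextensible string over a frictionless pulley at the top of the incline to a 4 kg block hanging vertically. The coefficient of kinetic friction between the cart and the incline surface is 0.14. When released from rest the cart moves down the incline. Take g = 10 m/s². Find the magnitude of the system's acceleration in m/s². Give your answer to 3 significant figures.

For the cart on the incline: the weight component along the slope is m₁g sin 57° = 14 × 10 × 0.8387 = 117.418 N and the normal force is N = m₁g cos 57° = 76.249 N.
Kinetic friction opposes the cart's motion down the incline: f = μN = 0.14 × 76.249 = 10.675 N acting up the slope.
Newton's second law for the cart (down-slope positive): 117.418 − 10.675 − T = 14 a. For the hanging block (upward positive): T − 4 × 10 = 4 a.
Adding the two equations eliminates T: 66.743 = 18 a, so a = 3.7079 m/s².

3.71 m/s²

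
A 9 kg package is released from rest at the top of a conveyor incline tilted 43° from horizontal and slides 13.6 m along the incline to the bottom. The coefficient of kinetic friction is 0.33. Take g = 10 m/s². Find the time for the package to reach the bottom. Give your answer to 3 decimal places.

The weight component along the incline is mg sin 43° = 61.380 N and the normal force is N = mg cos 43° = 65.822 N.
Friction up the slope is f = μN = 0.33 × 65.822 = 21.721 N, so the net downslope force is 61.380 − 21.721 = 39.659 N and a = 39.659 / 9 = 4.4066 m/s².
Starting from rest, L = ½at², so t = √(2L/a) = √(2 × 13.6 / 4.4066) = 2.4845 s.

2.484 s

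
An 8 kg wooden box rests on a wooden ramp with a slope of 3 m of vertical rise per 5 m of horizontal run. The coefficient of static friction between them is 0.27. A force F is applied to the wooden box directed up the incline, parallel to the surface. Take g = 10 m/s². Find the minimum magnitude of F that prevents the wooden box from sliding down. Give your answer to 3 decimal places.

The normal force is N = mg cos 30.96° = 68.599 N. With F at its minimum the wooden box is on the verge of sliding down, so static friction is at its maximum μ_s N = 0.27 × 68.599 = 18.522 N and acts up the slope.
Equilibrium along the incline: F + μ_s N = mg sin 30.96°, so F = 41.160 − 18.522 = 22.638 N.

22.638 N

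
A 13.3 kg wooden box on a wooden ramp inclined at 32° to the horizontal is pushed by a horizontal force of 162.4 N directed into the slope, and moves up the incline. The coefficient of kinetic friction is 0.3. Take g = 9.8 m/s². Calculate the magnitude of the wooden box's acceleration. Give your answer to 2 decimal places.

0.73 m/s²

The horizontal push has components F cos 32° = 162.4 × 0.8480 = 137.715 N up the incline and F sin 32° = 162.4 × 0.5299 = 86.056 N pressing into the surface.
The normal force is therefore N = mg cos 32° + F sin 32° = 110.528 + 86.056 = 196.584 N, and kinetic friction down the slope is μN = 0.3 × 196.584 = 58.975 N.
Along the incline: F cos 32° − mg sin 32° − μN = ma, so 137.715 − 69.067 − 58.975 = 13.3 a, giving a = 0.7273 m/s².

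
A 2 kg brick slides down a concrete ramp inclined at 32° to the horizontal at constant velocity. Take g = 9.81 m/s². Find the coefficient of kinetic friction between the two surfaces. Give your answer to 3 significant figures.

At constant velocity the net force along the incline is zero: mg sin 32° = μ mg cos 32°.
So μ = tan 32° = 0.5299 / 0.8480 = 0.6249.

0.625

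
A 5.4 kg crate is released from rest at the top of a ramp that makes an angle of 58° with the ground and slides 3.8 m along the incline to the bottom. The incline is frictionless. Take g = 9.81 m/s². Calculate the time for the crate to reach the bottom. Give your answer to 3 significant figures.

The weight component along the incline is mg sin 58° = 44.924 N and the normal force is N = mg cos 58° = 28.072 N.
With no friction, a = g sin 58° = 8.3194 m/s².
Starting from rest, L = ½at², so t = √(2L/a) = √(2 × 3.8 / 8.3194) = 0.9558 s.

0.956 s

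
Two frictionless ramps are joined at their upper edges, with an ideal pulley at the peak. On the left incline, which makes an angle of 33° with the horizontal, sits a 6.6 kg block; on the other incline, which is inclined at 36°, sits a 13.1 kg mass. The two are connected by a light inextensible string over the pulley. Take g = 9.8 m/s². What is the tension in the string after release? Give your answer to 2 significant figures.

49 N

Resolve each weight along its own incline: the 6.6 kg mass has component 6.6 × 9.8 × sin 33° = 35.227 N down its slope, and the 13.1 kg mass has 13.1 × 9.8 × sin 36° = 75.460 N down its slope.
The 13.1 kg side's 75.460 N exceeds the other side's 35.227 N, so that mass slides down and the 6.6 kg mass slides up. Taking that direction as positive, Newton's second law for the whole system gives 75.460 − 35.227 = (6.6 + 13.1) a, so a = 40.233 / 19.7 = 2.0423 m/s².
For the 6.6 kg mass (up-slope positive): T − 35.227 = 6.6 × 2.0423, so T = 48.706 N.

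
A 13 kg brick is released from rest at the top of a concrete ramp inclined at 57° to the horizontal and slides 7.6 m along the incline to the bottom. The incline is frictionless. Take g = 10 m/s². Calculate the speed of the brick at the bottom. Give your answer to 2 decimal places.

11.29 m/s

The weight component along the incline is mg sin 57° = 109.027 N and the normal force is N = mg cos 57° = 70.803 N.
With no friction, a = g sin 57° = 8.3867 m/s².
Starting from rest over a distance of 7.6 m, v² = 2aL = 2 × 8.3867 × 7.6 = 127.4778, so v = 11.2906 m/s.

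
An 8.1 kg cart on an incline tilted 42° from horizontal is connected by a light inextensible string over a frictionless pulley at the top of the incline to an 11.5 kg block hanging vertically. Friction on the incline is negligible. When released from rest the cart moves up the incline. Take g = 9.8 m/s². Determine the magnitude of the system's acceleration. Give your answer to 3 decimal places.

For the cart on the incline: the weight component along the slope is m₁g sin 42° = 8.1 × 9.8 × 0.6691 = 53.113 N and the normal force is N = m₁g cos 42° = 58.991 N.
Newton's second law for the cart (up-slope positive): T − 53.113 = 8.1 a. For the hanging block (downward positive): 11.5 × 9.8 − T = 11.5 a.
Adding the two equations eliminates T: 59.587 = 19.6 a, so a = 3.0402 m/s².

3.040 m/s²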